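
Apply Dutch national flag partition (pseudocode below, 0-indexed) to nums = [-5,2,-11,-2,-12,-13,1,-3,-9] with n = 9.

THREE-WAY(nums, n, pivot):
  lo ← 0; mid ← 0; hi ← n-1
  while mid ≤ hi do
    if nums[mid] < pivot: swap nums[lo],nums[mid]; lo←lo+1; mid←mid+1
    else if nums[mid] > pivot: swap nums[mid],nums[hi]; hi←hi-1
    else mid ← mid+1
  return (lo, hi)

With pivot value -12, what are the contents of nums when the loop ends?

[-13,-12,-2,-11,2,1,-3,-9,-5]

lo=0 mid=0 hi=8
-5>-12: swap(0,8), hi=7 ⇒ [-9,2,-11,-2,-12,-13,1,-3,-5]
-9>-12: swap(0,7), hi=6 ⇒ [-3,2,-11,-2,-12,-13,1,-9,-5]
-3>-12: swap(0,6), hi=5 ⇒ [1,2,-11,-2,-12,-13,-3,-9,-5]
1>-12: swap(0,5), hi=4 ⇒ [-13,2,-11,-2,-12,1,-3,-9,-5]
-13<-12: swap(0,0), lo=1 mid=1 ⇒ [-13,2,-11,-2,-12,1,-3,-9,-5]
2>-12: swap(1,4), hi=3 ⇒ [-13,-12,-11,-2,2,1,-3,-9,-5]
-12=-12: mid=2
-11>-12: swap(2,3), hi=2 ⇒ [-13,-12,-2,-11,2,1,-3,-9,-5]
-2>-12: swap(2,2), hi=1 ⇒ [-13,-12,-2,-11,2,1,-3,-9,-5]
done. lo=1 hi=1; nums=[-13,-12,-2,-11,2,1,-3,-9,-5]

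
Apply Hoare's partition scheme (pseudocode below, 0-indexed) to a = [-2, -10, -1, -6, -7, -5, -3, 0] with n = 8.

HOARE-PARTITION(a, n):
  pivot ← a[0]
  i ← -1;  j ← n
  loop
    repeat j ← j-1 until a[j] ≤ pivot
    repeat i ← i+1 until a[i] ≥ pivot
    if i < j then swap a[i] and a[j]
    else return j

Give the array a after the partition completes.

[-3, -10, -5, -6, -7, -1, -2, 0]

pivot = a[0] = -2; i = -1, j = 8
j→6 (a[6]=-3≤-2), i→0 (a[0]=-2≥-2); i<j, swap → [-3, -10, -1, -6, -7, -5, -2, 0]
j→5 (a[5]=-5≤-2), i→2 (a[2]=-1≥-2); i<j, swap → [-3, -10, -5, -6, -7, -1, -2, 0]
j→4, i→5; i≥j, return j=4. a = [-3, -10, -5, -6, -7, -1, -2, 0]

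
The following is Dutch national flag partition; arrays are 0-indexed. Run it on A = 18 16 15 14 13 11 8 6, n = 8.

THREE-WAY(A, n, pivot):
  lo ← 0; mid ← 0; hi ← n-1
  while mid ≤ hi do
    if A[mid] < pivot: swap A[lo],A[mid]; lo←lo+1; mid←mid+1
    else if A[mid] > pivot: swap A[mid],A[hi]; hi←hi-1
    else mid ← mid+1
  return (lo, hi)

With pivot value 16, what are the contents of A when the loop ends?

6 15 14 13 11 8 16 18

pivot = 16; lo=0, mid=0, hi=7
A[mid]=18>16: swap A[0],A[7]; hi=6 → 6 16 15 14 13 11 8 18
A[mid]=6<16: swap A[0],A[0]; lo=1,mid=1 → 6 16 15 14 13 11 8 18
A[mid]=16=16: mid=2
A[mid]=15<16: swap A[1],A[2]; lo=2,mid=3 → 6 15 16 14 13 11 8 18
A[mid]=14<16: swap A[2],A[3]; lo=3,mid=4 → 6 15 14 16 13 11 8 18
A[mid]=13<16: swap A[3],A[4]; lo=4,mid=5 → 6 15 14 13 16 11 8 18
A[mid]=11<16: swap A[4],A[5]; lo=5,mid=6 → 6 15 14 13 11 16 8 18
A[mid]=8<16: swap A[5],A[6]; lo=6,mid=7 → 6 15 14 13 11 8 16 18
end: lo=6, hi=6; A = 6 15 14 13 11 8 16 18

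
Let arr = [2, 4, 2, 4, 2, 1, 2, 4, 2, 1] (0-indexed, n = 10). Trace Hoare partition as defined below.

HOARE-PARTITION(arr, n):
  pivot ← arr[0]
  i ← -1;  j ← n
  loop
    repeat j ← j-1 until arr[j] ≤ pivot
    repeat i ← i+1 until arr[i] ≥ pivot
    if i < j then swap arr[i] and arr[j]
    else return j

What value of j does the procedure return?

pivot = arr[0] = 2; i = -1, j = 10
j→9 (arr[9]=1≤2), i→0 (arr[0]=2≥2); i<j, swap → [1, 4, 2, 4, 2, 1, 2, 4, 2, 2]
j→8 (arr[8]=2≤2), i→1 (arr[1]=4≥2); i<j, swap → [1, 2, 2, 4, 2, 1, 2, 4, 4, 2]
j→6 (arr[6]=2≤2), i→2 (arr[2]=2≥2); i<j, swap → [1, 2, 2, 4, 2, 1, 2, 4, 4, 2]
j→5 (arr[5]=1≤2), i→3 (arr[3]=4≥2); i<j, swap → [1, 2, 2, 1, 2, 4, 2, 4, 4, 2]
j→4, i→4; i≥j, return j=4. arr = [1, 2, 2, 1, 2, 4, 2, 4, 4, 2]

4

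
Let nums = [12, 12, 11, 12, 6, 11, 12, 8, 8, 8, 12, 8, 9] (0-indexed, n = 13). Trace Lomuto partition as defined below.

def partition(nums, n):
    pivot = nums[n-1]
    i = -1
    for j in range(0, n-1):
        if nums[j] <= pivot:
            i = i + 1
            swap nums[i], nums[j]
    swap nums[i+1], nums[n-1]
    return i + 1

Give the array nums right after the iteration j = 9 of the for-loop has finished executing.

[6, 8, 8, 8, 12, 11, 12, 12, 11, 12, 12, 8, 9]

pivot = nums[12] = 9; i = -1
j=0: nums[0]=12 > 9 → no swap
j=1: nums[1]=12 > 9 → no swap
j=2: nums[2]=11 > 9 → no swap
j=3: nums[3]=12 > 9 → no swap
j=4: nums[4]=6 ≤ 9 → i=0, swap nums[0],nums[4] → [6, 12, 11, 12, 12, 11, 12, 8, 8, 8, 12, 8, 9]
j=5: nums[5]=11 > 9 → no swap
j=6: nums[6]=12 > 9 → no swap
j=7: nums[7]=8 ≤ 9 → i=1, swap nums[1],nums[7] → [6, 8, 11, 12, 12, 11, 12, 12, 8, 8, 12, 8, 9]
j=8: nums[8]=8 ≤ 9 → i=2, swap nums[2],nums[8] → [6, 8, 8, 12, 12, 11, 12, 12, 11, 8, 12, 8, 9]
j=9: nums[9]=8 ≤ 9 → i=3, swap nums[3],nums[9] → [6, 8, 8, 8, 12, 11, 12, 12, 11, 12, 12, 8, 9]
(after j=9) nums = [6, 8, 8, 8, 12, 11, 12, 12, 11, 12, 12, 8, 9]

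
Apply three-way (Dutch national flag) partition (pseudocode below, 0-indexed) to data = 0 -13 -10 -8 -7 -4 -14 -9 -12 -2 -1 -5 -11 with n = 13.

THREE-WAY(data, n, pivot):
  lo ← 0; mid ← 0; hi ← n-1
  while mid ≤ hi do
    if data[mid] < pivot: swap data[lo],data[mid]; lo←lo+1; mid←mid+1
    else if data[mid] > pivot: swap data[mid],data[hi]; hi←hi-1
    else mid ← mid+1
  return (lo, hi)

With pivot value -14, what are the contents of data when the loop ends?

lo=0 mid=0 hi=12
0>-14: swap(0,12), hi=11 ⇒ -11 -13 -10 -8 -7 -4 -14 -9 -12 -2 -1 -5 0
-11>-14: swap(0,11), hi=10 ⇒ -5 -13 -10 -8 -7 -4 -14 -9 -12 -2 -1 -11 0
-5>-14: swap(0,10), hi=9 ⇒ -1 -13 -10 -8 -7 -4 -14 -9 -12 -2 -5 -11 0
-1>-14: swap(0,9), hi=8 ⇒ -2 -13 -10 -8 -7 -4 -14 -9 -12 -1 -5 -11 0
-2>-14: swap(0,8), hi=7 ⇒ -12 -13 -10 -8 -7 -4 -14 -9 -2 -1 -5 -11 0
-12>-14: swap(0,7), hi=6 ⇒ -9 -13 -10 -8 -7 -4 -14 -12 -2 -1 -5 -11 0
-9>-14: swap(0,6), hi=5 ⇒ -14 -13 -10 -8 -7 -4 -9 -12 -2 -1 -5 -11 0
-14=-14: mid=1
-13>-14: swap(1,5), hi=4 ⇒ -14 -4 -10 -8 -7 -13 -9 -12 -2 -1 -5 -11 0
-4>-14: swap(1,4), hi=3 ⇒ -14 -7 -10 -8 -4 -13 -9 -12 -2 -1 -5 -11 0
-7>-14: swap(1,3), hi=2 ⇒ -14 -8 -10 -7 -4 -13 -9 -12 -2 -1 -5 -11 0
-8>-14: swap(1,2), hi=1 ⇒ -14 -10 -8 -7 -4 -13 -9 -12 -2 -1 -5 -11 0
-10>-14: swap(1,1), hi=0 ⇒ -14 -10 -8 -7 -4 -13 -9 -12 -2 -1 -5 -11 0
done. lo=0 hi=0; data=-14 -10 -8 -7 -4 -13 -9 -12 -2 -1 -5 -11 0

-14 -10 -8 -7 -4 -13 -9 -12 -2 -1 -5 -11 0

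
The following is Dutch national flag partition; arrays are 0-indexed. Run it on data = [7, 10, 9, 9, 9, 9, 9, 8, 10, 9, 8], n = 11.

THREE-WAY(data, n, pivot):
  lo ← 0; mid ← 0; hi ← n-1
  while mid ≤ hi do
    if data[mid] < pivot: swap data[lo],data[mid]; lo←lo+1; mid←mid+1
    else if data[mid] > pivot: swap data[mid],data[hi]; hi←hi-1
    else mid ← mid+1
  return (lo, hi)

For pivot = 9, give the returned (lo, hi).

lo=0 mid=0 hi=10
7<9: swap(0,0), lo=1 mid=1 ⇒ [7, 10, 9, 9, 9, 9, 9, 8, 10, 9, 8]
10>9: swap(1,10), hi=9 ⇒ [7, 8, 9, 9, 9, 9, 9, 8, 10, 9, 10]
8<9: swap(1,1), lo=2 mid=2 ⇒ [7, 8, 9, 9, 9, 9, 9, 8, 10, 9, 10]
9=9: mid=3
9=9: mid=4
9=9: mid=5
9=9: mid=6
9=9: mid=7
8<9: swap(2,7), lo=3 mid=8 ⇒ [7, 8, 8, 9, 9, 9, 9, 9, 10, 9, 10]
10>9: swap(8,9), hi=8 ⇒ [7, 8, 8, 9, 9, 9, 9, 9, 9, 10, 10]
9=9: mid=9
done. lo=3 hi=8; data=[7, 8, 8, 9, 9, 9, 9, 9, 9, 10, 10]

(3, 8)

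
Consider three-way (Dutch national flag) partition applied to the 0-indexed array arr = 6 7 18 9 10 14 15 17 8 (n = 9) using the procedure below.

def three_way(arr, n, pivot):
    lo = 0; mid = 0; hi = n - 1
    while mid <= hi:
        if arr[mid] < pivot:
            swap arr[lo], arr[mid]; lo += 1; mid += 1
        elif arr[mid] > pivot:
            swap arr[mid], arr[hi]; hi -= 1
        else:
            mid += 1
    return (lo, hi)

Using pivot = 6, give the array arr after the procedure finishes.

6 18 9 10 14 15 17 8 7

pivot = 6; lo=0, mid=0, hi=8
arr[mid]=6=6: mid=1
arr[mid]=7>6: swap arr[1],arr[8]; hi=7 → 6 8 18 9 10 14 15 17 7
arr[mid]=8>6: swap arr[1],arr[7]; hi=6 → 6 17 18 9 10 14 15 8 7
arr[mid]=17>6: swap arr[1],arr[6]; hi=5 → 6 15 18 9 10 14 17 8 7
arr[mid]=15>6: swap arr[1],arr[5]; hi=4 → 6 14 18 9 10 15 17 8 7
arr[mid]=14>6: swap arr[1],arr[4]; hi=3 → 6 10 18 9 14 15 17 8 7
arr[mid]=10>6: swap arr[1],arr[3]; hi=2 → 6 9 18 10 14 15 17 8 7
arr[mid]=9>6: swap arr[1],arr[2]; hi=1 → 6 18 9 10 14 15 17 8 7
arr[mid]=18>6: swap arr[1],arr[1]; hi=0 → 6 18 9 10 14 15 17 8 7
end: lo=0, hi=0; arr = 6 18 9 10 14 15 17 8 7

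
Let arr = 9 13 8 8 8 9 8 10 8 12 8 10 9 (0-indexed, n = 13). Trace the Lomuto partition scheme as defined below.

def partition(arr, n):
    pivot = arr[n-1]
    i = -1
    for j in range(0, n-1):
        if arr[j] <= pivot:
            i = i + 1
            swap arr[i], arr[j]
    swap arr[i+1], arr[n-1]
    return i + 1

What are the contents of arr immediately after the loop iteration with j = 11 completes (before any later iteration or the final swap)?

9 8 8 8 9 8 8 8 13 12 10 10 9

pivot=9, i=-1
j=0: 9≤9, i=0, swap(0,0) ⇒ 9 13 8 8 8 9 8 10 8 12 8 10 9
j=1: 13>9, skip
j=2: 8≤9, i=1, swap(1,2) ⇒ 9 8 13 8 8 9 8 10 8 12 8 10 9
j=3: 8≤9, i=2, swap(2,3) ⇒ 9 8 8 13 8 9 8 10 8 12 8 10 9
j=4: 8≤9, i=3, swap(3,4) ⇒ 9 8 8 8 13 9 8 10 8 12 8 10 9
j=5: 9≤9, i=4, swap(4,5) ⇒ 9 8 8 8 9 13 8 10 8 12 8 10 9
j=6: 8≤9, i=5, swap(5,6) ⇒ 9 8 8 8 9 8 13 10 8 12 8 10 9
j=7: 10>9, skip
j=8: 8≤9, i=6, swap(6,8) ⇒ 9 8 8 8 9 8 8 10 13 12 8 10 9
j=9: 12>9, skip
j=10: 8≤9, i=7, swap(7,10) ⇒ 9 8 8 8 9 8 8 8 13 12 10 10 9
j=11: 10>9, skip
(after j=11) arr = 9 8 8 8 9 8 8 8 13 12 10 10 9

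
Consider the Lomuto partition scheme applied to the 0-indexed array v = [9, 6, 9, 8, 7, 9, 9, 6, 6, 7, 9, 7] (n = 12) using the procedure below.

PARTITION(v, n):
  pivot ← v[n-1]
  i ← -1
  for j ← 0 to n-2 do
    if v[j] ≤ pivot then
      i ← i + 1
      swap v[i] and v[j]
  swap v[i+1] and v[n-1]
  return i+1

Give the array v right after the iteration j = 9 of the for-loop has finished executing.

pivot = v[11] = 7; i = -1
j=0: v[0]=9 > 7 → no swap
j=1: v[1]=6 ≤ 7 → i=0, swap v[0],v[1] → [6, 9, 9, 8, 7, 9, 9, 6, 6, 7, 9, 7]
j=2: v[2]=9 > 7 → no swap
j=3: v[3]=8 > 7 → no swap
j=4: v[4]=7 ≤ 7 → i=1, swap v[1],v[4] → [6, 7, 9, 8, 9, 9, 9, 6, 6, 7, 9, 7]
j=5: v[5]=9 > 7 → no swap
j=6: v[6]=9 > 7 → no swap
j=7: v[7]=6 ≤ 7 → i=2, swap v[2],v[7] → [6, 7, 6, 8, 9, 9, 9, 9, 6, 7, 9, 7]
j=8: v[8]=6 ≤ 7 → i=3, swap v[3],v[8] → [6, 7, 6, 6, 9, 9, 9, 9, 8, 7, 9, 7]
j=9: v[9]=7 ≤ 7 → i=4, swap v[4],v[9] → [6, 7, 6, 6, 7, 9, 9, 9, 8, 9, 9, 7]
(after j=9) v = [6, 7, 6, 6, 7, 9, 9, 9, 8, 9, 9, 7]

[6, 7, 6, 6, 7, 9, 9, 9, 8, 9, 9, 7]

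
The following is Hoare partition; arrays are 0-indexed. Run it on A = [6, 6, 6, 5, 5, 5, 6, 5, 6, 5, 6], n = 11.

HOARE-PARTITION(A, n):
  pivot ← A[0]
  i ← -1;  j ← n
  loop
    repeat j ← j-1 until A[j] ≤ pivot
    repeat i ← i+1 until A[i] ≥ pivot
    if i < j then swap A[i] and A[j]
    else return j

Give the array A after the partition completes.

pivot=6
j stops at 10 (6), i stops at 0 (6); swap ⇒ [6, 6, 6, 5, 5, 5, 6, 5, 6, 5, 6]
j stops at 9 (5), i stops at 1 (6); swap ⇒ [6, 5, 6, 5, 5, 5, 6, 5, 6, 6, 6]
j stops at 8 (6), i stops at 2 (6); swap ⇒ [6, 5, 6, 5, 5, 5, 6, 5, 6, 6, 6]
j stops at 7 (5), i stops at 6 (6); swap ⇒ [6, 5, 6, 5, 5, 5, 5, 6, 6, 6, 6]
j stops at 6, i stops at 7; i≥j ⇒ return 6. A=[6, 5, 6, 5, 5, 5, 5, 6, 6, 6, 6]

[6, 5, 6, 5, 5, 5, 5, 6, 6, 6, 6]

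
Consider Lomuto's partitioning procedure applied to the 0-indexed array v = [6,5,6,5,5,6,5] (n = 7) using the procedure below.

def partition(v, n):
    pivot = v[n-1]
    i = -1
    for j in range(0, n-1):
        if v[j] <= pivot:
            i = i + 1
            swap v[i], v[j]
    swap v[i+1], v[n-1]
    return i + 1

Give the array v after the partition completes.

pivot = v[6] = 5; i = -1
j=0: v[0]=6 > 5 → no swap
j=1: v[1]=5 ≤ 5 → i=0, swap v[0],v[1] → [5,6,6,5,5,6,5]
j=2: v[2]=6 > 5 → no swap
j=3: v[3]=5 ≤ 5 → i=1, swap v[1],v[3] → [5,5,6,6,5,6,5]
j=4: v[4]=5 ≤ 5 → i=2, swap v[2],v[4] → [5,5,5,6,6,6,5]
j=5: v[5]=6 > 5 → no swap
final swap v[3],v[6] → [5,5,5,5,6,6,6]; return 3

[5,5,5,5,6,6,6]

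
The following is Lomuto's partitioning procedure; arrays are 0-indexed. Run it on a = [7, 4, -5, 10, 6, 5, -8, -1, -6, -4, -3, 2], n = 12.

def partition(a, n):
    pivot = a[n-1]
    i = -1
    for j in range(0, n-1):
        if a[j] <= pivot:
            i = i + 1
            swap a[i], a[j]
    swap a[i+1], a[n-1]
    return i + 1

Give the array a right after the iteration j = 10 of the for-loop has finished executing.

pivot=2, i=-1
j=0: 7>2, skip
j=1: 4>2, skip
j=2: -5≤2, i=0, swap(0,2) ⇒ [-5, 4, 7, 10, 6, 5, -8, -1, -6, -4, -3, 2]
j=3: 10>2, skip
j=4: 6>2, skip
j=5: 5>2, skip
j=6: -8≤2, i=1, swap(1,6) ⇒ [-5, -8, 7, 10, 6, 5, 4, -1, -6, -4, -3, 2]
j=7: -1≤2, i=2, swap(2,7) ⇒ [-5, -8, -1, 10, 6, 5, 4, 7, -6, -4, -3, 2]
j=8: -6≤2, i=3, swap(3,8) ⇒ [-5, -8, -1, -6, 6, 5, 4, 7, 10, -4, -3, 2]
j=9: -4≤2, i=4, swap(4,9) ⇒ [-5, -8, -1, -6, -4, 5, 4, 7, 10, 6, -3, 2]
j=10: -3≤2, i=5, swap(5,10) ⇒ [-5, -8, -1, -6, -4, -3, 4, 7, 10, 6, 5, 2]
(after j=10) a = [-5, -8, -1, -6, -4, -3, 4, 7, 10, 6, 5, 2]

[-5, -8, -1, -6, -4, -3, 4, 7, 10, 6, 5, 2]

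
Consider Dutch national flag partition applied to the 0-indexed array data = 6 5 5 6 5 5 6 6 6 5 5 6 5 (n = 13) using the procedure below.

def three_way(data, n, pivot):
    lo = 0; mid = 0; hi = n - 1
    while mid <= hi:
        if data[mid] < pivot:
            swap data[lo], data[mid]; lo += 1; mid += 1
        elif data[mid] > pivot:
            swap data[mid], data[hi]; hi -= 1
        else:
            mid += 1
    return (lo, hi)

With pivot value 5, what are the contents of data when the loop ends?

5 5 5 5 5 5 5 6 6 6 6 6 6

lo=0 mid=0 hi=12
6>5: swap(0,12), hi=11 ⇒ 5 5 5 6 5 5 6 6 6 5 5 6 6
5=5: mid=1
5=5: mid=2
5=5: mid=3
6>5: swap(3,11), hi=10 ⇒ 5 5 5 6 5 5 6 6 6 5 5 6 6
6>5: swap(3,10), hi=9 ⇒ 5 5 5 5 5 5 6 6 6 5 6 6 6
5=5: mid=4
5=5: mid=5
5=5: mid=6
6>5: swap(6,9), hi=8 ⇒ 5 5 5 5 5 5 5 6 6 6 6 6 6
5=5: mid=7
6>5: swap(7,8), hi=7 ⇒ 5 5 5 5 5 5 5 6 6 6 6 6 6
6>5: swap(7,7), hi=6 ⇒ 5 5 5 5 5 5 5 6 6 6 6 6 6
done. lo=0 hi=6; data=5 5 5 5 5 5 5 6 6 6 6 6 6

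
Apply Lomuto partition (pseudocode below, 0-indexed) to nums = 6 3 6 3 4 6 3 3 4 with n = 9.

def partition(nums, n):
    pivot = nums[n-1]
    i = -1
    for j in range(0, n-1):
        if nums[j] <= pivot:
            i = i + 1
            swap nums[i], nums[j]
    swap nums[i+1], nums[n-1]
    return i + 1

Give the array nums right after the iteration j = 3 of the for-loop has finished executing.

pivot=4, i=-1
j=0: 6>4, skip
j=1: 3≤4, i=0, swap(0,1) ⇒ 3 6 6 3 4 6 3 3 4
j=2: 6>4, skip
j=3: 3≤4, i=1, swap(1,3) ⇒ 3 3 6 6 4 6 3 3 4
(after j=3) nums = 3 3 6 6 4 6 3 3 4

3 3 6 6 4 6 3 3 4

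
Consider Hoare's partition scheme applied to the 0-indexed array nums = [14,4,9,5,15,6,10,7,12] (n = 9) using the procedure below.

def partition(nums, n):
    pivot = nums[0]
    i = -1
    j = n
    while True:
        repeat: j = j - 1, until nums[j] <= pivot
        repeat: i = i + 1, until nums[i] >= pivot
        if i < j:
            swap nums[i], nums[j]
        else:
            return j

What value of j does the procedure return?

6

pivot = nums[0] = 14; i = -1, j = 9
j→8 (nums[8]=12≤14), i→0 (nums[0]=14≥14); i<j, swap → [12,4,9,5,15,6,10,7,14]
j→7 (nums[7]=7≤14), i→4 (nums[4]=15≥14); i<j, swap → [12,4,9,5,7,6,10,15,14]
j→6, i→7; i≥j, return j=6. nums = [12,4,9,5,7,6,10,15,14]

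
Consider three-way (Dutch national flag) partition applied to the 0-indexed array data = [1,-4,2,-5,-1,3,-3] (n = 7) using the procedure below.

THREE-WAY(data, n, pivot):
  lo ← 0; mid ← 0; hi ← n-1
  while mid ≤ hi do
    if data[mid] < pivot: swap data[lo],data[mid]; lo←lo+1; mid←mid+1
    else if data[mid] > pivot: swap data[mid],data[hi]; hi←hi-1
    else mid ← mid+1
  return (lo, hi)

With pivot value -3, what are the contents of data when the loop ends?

pivot = -3; lo=0, mid=0, hi=6
data[mid]=1>-3: swap data[0],data[6]; hi=5 → [-3,-4,2,-5,-1,3,1]
data[mid]=-3=-3: mid=1
data[mid]=-4<-3: swap data[0],data[1]; lo=1,mid=2 → [-4,-3,2,-5,-1,3,1]
data[mid]=2>-3: swap data[2],data[5]; hi=4 → [-4,-3,3,-5,-1,2,1]
data[mid]=3>-3: swap data[2],data[4]; hi=3 → [-4,-3,-1,-5,3,2,1]
data[mid]=-1>-3: swap data[2],data[3]; hi=2 → [-4,-3,-5,-1,3,2,1]
data[mid]=-5<-3: swap data[1],data[2]; lo=2,mid=3 → [-4,-5,-3,-1,3,2,1]
end: lo=2, hi=2; data = [-4,-5,-3,-1,3,2,1]

[-4,-5,-3,-1,3,2,1]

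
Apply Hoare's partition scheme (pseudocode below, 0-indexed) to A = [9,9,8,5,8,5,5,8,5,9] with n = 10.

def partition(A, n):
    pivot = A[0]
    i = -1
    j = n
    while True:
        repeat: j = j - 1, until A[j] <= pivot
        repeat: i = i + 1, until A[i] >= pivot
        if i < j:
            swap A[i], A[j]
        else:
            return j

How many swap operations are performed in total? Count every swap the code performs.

pivot = A[0] = 9; i = -1, j = 10
j→9 (A[9]=9≤9), i→0 (A[0]=9≥9); i<j, swap → [9,9,8,5,8,5,5,8,5,9]
j→8 (A[8]=5≤9), i→1 (A[1]=9≥9); i<j, swap → [9,5,8,5,8,5,5,8,9,9]
j→7, i→8; i≥j, return j=7. A = [9,5,8,5,8,5,5,8,9,9]

2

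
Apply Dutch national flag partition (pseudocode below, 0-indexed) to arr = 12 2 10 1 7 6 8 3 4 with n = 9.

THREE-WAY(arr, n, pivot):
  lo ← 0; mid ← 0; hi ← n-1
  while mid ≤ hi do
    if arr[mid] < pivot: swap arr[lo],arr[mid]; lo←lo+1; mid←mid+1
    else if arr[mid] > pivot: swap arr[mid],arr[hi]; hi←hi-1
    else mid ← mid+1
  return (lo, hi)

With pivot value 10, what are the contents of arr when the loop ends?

4 2 1 7 6 8 3 10 12

lo=0 mid=0 hi=8
12>10: swap(0,8), hi=7 ⇒ 4 2 10 1 7 6 8 3 12
4<10: swap(0,0), lo=1 mid=1 ⇒ 4 2 10 1 7 6 8 3 12
2<10: swap(1,1), lo=2 mid=2 ⇒ 4 2 10 1 7 6 8 3 12
10=10: mid=3
1<10: swap(2,3), lo=3 mid=4 ⇒ 4 2 1 10 7 6 8 3 12
7<10: swap(3,4), lo=4 mid=5 ⇒ 4 2 1 7 10 6 8 3 12
6<10: swap(4,5), lo=5 mid=6 ⇒ 4 2 1 7 6 10 8 3 12
8<10: swap(5,6), lo=6 mid=7 ⇒ 4 2 1 7 6 8 10 3 12
3<10: swap(6,7), lo=7 mid=8 ⇒ 4 2 1 7 6 8 3 10 12
done. lo=7 hi=7; arr=4 2 1 7 6 8 3 10 12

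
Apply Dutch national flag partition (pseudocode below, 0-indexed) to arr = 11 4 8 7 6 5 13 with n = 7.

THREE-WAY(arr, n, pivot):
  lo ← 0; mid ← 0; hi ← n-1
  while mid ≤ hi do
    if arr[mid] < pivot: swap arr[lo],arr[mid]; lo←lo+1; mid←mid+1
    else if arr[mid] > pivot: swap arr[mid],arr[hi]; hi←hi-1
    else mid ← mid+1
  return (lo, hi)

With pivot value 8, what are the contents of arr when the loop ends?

pivot = 8; lo=0, mid=0, hi=6
arr[mid]=11>8: swap arr[0],arr[6]; hi=5 → 13 4 8 7 6 5 11
arr[mid]=13>8: swap arr[0],arr[5]; hi=4 → 5 4 8 7 6 13 11
arr[mid]=5<8: swap arr[0],arr[0]; lo=1,mid=1 → 5 4 8 7 6 13 11
arr[mid]=4<8: swap arr[1],arr[1]; lo=2,mid=2 → 5 4 8 7 6 13 11
arr[mid]=8=8: mid=3
arr[mid]=7<8: swap arr[2],arr[3]; lo=3,mid=4 → 5 4 7 8 6 13 11
arr[mid]=6<8: swap arr[3],arr[4]; lo=4,mid=5 → 5 4 7 6 8 13 11
end: lo=4, hi=4; arr = 5 4 7 6 8 13 11

5 4 7 6 8 13 11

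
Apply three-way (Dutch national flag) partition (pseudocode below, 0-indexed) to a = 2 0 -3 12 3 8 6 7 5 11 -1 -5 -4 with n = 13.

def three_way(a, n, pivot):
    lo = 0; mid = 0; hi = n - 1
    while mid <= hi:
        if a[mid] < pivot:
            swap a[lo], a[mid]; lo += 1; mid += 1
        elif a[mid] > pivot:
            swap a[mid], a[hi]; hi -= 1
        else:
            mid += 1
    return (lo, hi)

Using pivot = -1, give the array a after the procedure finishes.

-4 -5 -3 -1 8 6 7 5 11 3 12 0 2

lo=0 mid=0 hi=12
2>-1: swap(0,12), hi=11 ⇒ -4 0 -3 12 3 8 6 7 5 11 -1 -5 2
-4<-1: swap(0,0), lo=1 mid=1 ⇒ -4 0 -3 12 3 8 6 7 5 11 -1 -5 2
0>-1: swap(1,11), hi=10 ⇒ -4 -5 -3 12 3 8 6 7 5 11 -1 0 2
-5<-1: swap(1,1), lo=2 mid=2 ⇒ -4 -5 -3 12 3 8 6 7 5 11 -1 0 2
-3<-1: swap(2,2), lo=3 mid=3 ⇒ -4 -5 -3 12 3 8 6 7 5 11 -1 0 2
12>-1: swap(3,10), hi=9 ⇒ -4 -5 -3 -1 3 8 6 7 5 11 12 0 2
-1=-1: mid=4
3>-1: swap(4,9), hi=8 ⇒ -4 -5 -3 -1 11 8 6 7 5 3 12 0 2
11>-1: swap(4,8), hi=7 ⇒ -4 -5 -3 -1 5 8 6 7 11 3 12 0 2
5>-1: swap(4,7), hi=6 ⇒ -4 -5 -3 -1 7 8 6 5 11 3 12 0 2
7>-1: swap(4,6), hi=5 ⇒ -4 -5 -3 -1 6 8 7 5 11 3 12 0 2
6>-1: swap(4,5), hi=4 ⇒ -4 -5 -3 -1 8 6 7 5 11 3 12 0 2
8>-1: swap(4,4), hi=3 ⇒ -4 -5 -3 -1 8 6 7 5 11 3 12 0 2
done. lo=3 hi=3; a=-4 -5 -3 -1 8 6 7 5 11 3 12 0 2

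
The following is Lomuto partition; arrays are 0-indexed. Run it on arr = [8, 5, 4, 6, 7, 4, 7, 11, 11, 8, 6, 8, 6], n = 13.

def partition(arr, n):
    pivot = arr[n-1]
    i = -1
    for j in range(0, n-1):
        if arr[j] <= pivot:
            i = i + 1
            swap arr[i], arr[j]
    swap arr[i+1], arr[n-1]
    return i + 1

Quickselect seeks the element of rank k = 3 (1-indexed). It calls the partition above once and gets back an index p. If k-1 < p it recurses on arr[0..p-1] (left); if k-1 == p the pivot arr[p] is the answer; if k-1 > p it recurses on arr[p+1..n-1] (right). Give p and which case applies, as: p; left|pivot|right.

pivot = arr[12] = 6; i = -1
j=0: arr[0]=8 > 6 → no swap
j=1: arr[1]=5 ≤ 6 → i=0, swap arr[0],arr[1] → [5, 8, 4, 6, 7, 4, 7, 11, 11, 8, 6, 8, 6]
j=2: arr[2]=4 ≤ 6 → i=1, swap arr[1],arr[2] → [5, 4, 8, 6, 7, 4, 7, 11, 11, 8, 6, 8, 6]
j=3: arr[3]=6 ≤ 6 → i=2, swap arr[2],arr[3] → [5, 4, 6, 8, 7, 4, 7, 11, 11, 8, 6, 8, 6]
j=4: arr[4]=7 > 6 → no swap
j=5: arr[5]=4 ≤ 6 → i=3, swap arr[3],arr[5] → [5, 4, 6, 4, 7, 8, 7, 11, 11, 8, 6, 8, 6]
j=6: arr[6]=7 > 6 → no swap
j=7: arr[7]=11 > 6 → no swap
j=8: arr[8]=11 > 6 → no swap
j=9: arr[9]=8 > 6 → no swap
j=10: arr[10]=6 ≤ 6 → i=4, swap arr[4],arr[10] → [5, 4, 6, 4, 6, 8, 7, 11, 11, 8, 7, 8, 6]
j=11: arr[11]=8 > 6 → no swap
final swap arr[5],arr[12] → [5, 4, 6, 4, 6, 6, 7, 11, 11, 8, 7, 8, 8]; return 5
p = 5; k-1 = 2 < 5 ⇒ left

5; left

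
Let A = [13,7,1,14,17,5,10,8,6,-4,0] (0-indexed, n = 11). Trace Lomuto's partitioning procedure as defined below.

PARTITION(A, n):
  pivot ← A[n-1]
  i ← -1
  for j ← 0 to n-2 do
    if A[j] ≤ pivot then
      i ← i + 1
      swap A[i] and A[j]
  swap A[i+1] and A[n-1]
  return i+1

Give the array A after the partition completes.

pivot = A[10] = 0; i = -1
j=0: A[0]=13 > 0 → no swap
j=1: A[1]=7 > 0 → no swap
j=2: A[2]=1 > 0 → no swap
j=3: A[3]=14 > 0 → no swap
j=4: A[4]=17 > 0 → no swap
j=5: A[5]=5 > 0 → no swap
j=6: A[6]=10 > 0 → no swap
j=7: A[7]=8 > 0 → no swap
j=8: A[8]=6 > 0 → no swap
j=9: A[9]=-4 ≤ 0 → i=0, swap A[0],A[9] → [-4,7,1,14,17,5,10,8,6,13,0]
final swap A[1],A[10] → [-4,0,1,14,17,5,10,8,6,13,7]; return 1

[-4,0,1,14,17,5,10,8,6,13,7]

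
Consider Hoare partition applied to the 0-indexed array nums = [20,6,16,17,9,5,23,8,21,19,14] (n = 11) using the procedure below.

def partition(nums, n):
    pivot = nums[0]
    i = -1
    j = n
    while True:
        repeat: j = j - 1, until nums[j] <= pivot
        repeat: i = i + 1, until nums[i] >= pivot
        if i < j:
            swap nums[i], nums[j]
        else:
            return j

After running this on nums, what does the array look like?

[14,6,16,17,9,5,19,8,21,23,20]

pivot = nums[0] = 20; i = -1, j = 11
j→10 (nums[10]=14≤20), i→0 (nums[0]=20≥20); i<j, swap → [14,6,16,17,9,5,23,8,21,19,20]
j→9 (nums[9]=19≤20), i→6 (nums[6]=23≥20); i<j, swap → [14,6,16,17,9,5,19,8,21,23,20]
j→7, i→8; i≥j, return j=7. nums = [14,6,16,17,9,5,19,8,21,23,20]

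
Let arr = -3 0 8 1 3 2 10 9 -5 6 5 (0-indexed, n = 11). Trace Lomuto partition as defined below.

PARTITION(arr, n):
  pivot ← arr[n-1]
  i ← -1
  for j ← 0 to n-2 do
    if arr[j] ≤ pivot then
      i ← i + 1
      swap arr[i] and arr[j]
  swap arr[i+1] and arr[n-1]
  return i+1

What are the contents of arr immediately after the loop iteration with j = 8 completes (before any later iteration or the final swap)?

-3 0 1 3 2 -5 10 9 8 6 5

pivot = arr[10] = 5; i = -1
j=0: arr[0]=-3 ≤ 5 → i=0, swap arr[0],arr[0] (no change) → -3 0 8 1 3 2 10 9 -5 6 5
j=1: arr[1]=0 ≤ 5 → i=1, swap arr[1],arr[1] (no change) → -3 0 8 1 3 2 10 9 -5 6 5
j=2: arr[2]=8 > 5 → no swap
j=3: arr[3]=1 ≤ 5 → i=2, swap arr[2],arr[3] → -3 0 1 8 3 2 10 9 -5 6 5
j=4: arr[4]=3 ≤ 5 → i=3, swap arr[3],arr[4] → -3 0 1 3 8 2 10 9 -5 6 5
j=5: arr[5]=2 ≤ 5 → i=4, swap arr[4],arr[5] → -3 0 1 3 2 8 10 9 -5 6 5
j=6: arr[6]=10 > 5 → no swap
j=7: arr[7]=9 > 5 → no swap
j=8: arr[8]=-5 ≤ 5 → i=5, swap arr[5],arr[8] → -3 0 1 3 2 -5 10 9 8 6 5
(after j=8) arr = -3 0 1 3 2 -5 10 9 8 6 5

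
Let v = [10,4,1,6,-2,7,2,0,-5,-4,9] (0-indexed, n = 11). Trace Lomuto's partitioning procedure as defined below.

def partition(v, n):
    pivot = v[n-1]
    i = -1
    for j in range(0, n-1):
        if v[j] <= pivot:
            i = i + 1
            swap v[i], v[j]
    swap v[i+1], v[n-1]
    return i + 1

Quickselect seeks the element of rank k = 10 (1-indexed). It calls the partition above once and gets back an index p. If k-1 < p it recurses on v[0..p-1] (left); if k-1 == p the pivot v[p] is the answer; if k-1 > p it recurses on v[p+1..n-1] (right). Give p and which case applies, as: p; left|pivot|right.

pivot = v[10] = 9; i = -1
j=0: v[0]=10 > 9 → no swap
j=1: v[1]=4 ≤ 9 → i=0, swap v[0],v[1] → [4,10,1,6,-2,7,2,0,-5,-4,9]
j=2: v[2]=1 ≤ 9 → i=1, swap v[1],v[2] → [4,1,10,6,-2,7,2,0,-5,-4,9]
j=3: v[3]=6 ≤ 9 → i=2, swap v[2],v[3] → [4,1,6,10,-2,7,2,0,-5,-4,9]
j=4: v[4]=-2 ≤ 9 → i=3, swap v[3],v[4] → [4,1,6,-2,10,7,2,0,-5,-4,9]
j=5: v[5]=7 ≤ 9 → i=4, swap v[4],v[5] → [4,1,6,-2,7,10,2,0,-5,-4,9]
j=6: v[6]=2 ≤ 9 → i=5, swap v[5],v[6] → [4,1,6,-2,7,2,10,0,-5,-4,9]
j=7: v[7]=0 ≤ 9 → i=6, swap v[6],v[7] → [4,1,6,-2,7,2,0,10,-5,-4,9]
j=8: v[8]=-5 ≤ 9 → i=7, swap v[7],v[8] → [4,1,6,-2,7,2,0,-5,10,-4,9]
j=9: v[9]=-4 ≤ 9 → i=8, swap v[8],v[9] → [4,1,6,-2,7,2,0,-5,-4,10,9]
final swap v[9],v[10] → [4,1,6,-2,7,2,0,-5,-4,9,10]; return 9
p = 9; k-1 = 9 == 9 ⇒ pivot

9; pivot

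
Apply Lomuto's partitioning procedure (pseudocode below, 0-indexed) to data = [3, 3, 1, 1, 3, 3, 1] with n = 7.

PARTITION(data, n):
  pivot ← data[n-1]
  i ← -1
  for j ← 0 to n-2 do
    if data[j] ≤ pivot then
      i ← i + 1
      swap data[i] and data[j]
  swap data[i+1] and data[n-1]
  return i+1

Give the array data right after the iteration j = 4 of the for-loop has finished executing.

[1, 1, 3, 3, 3, 3, 1]

pivot=1, i=-1
j=0: 3>1, skip
j=1: 3>1, skip
j=2: 1≤1, i=0, swap(0,2) ⇒ [1, 3, 3, 1, 3, 3, 1]
j=3: 1≤1, i=1, swap(1,3) ⇒ [1, 1, 3, 3, 3, 3, 1]
j=4: 3>1, skip
(after j=4) data = [1, 1, 3, 3, 3, 3, 1]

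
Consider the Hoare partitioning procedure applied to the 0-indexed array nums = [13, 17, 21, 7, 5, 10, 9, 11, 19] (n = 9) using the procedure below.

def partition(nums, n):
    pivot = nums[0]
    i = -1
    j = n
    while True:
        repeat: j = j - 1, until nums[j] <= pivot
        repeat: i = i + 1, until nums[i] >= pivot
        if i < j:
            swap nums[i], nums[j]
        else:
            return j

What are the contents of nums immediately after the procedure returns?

[11, 9, 10, 7, 5, 21, 17, 13, 19]

pivot = nums[0] = 13; i = -1, j = 9
j→7 (nums[7]=11≤13), i→0 (nums[0]=13≥13); i<j, swap → [11, 17, 21, 7, 5, 10, 9, 13, 19]
j→6 (nums[6]=9≤13), i→1 (nums[1]=17≥13); i<j, swap → [11, 9, 21, 7, 5, 10, 17, 13, 19]
j→5 (nums[5]=10≤13), i→2 (nums[2]=21≥13); i<j, swap → [11, 9, 10, 7, 5, 21, 17, 13, 19]
j→4, i→5; i≥j, return j=4. nums = [11, 9, 10, 7, 5, 21, 17, 13, 19]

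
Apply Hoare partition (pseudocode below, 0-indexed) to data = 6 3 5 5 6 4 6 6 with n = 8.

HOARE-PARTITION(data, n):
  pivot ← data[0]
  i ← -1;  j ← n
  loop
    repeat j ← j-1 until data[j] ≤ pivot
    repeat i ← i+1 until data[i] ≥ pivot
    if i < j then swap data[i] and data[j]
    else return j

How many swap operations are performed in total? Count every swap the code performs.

pivot = data[0] = 6; i = -1, j = 8
j→7 (data[7]=6≤6), i→0 (data[0]=6≥6); i<j, swap → 6 3 5 5 6 4 6 6
j→6 (data[6]=6≤6), i→4 (data[4]=6≥6); i<j, swap → 6 3 5 5 6 4 6 6
j→5, i→6; i≥j, return j=5. data = 6 3 5 5 6 4 6 6

2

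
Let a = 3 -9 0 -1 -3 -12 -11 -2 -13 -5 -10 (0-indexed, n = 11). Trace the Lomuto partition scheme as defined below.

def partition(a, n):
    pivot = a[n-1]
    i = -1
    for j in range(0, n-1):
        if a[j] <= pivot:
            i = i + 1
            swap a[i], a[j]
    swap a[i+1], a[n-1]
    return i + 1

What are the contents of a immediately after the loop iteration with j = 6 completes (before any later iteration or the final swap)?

pivot = a[10] = -10; i = -1
j=0: a[0]=3 > -10 → no swap
j=1: a[1]=-9 > -10 → no swap
j=2: a[2]=0 > -10 → no swap
j=3: a[3]=-1 > -10 → no swap
j=4: a[4]=-3 > -10 → no swap
j=5: a[5]=-12 ≤ -10 → i=0, swap a[0],a[5] → -12 -9 0 -1 -3 3 -11 -2 -13 -5 -10
j=6: a[6]=-11 ≤ -10 → i=1, swap a[1],a[6] → -12 -11 0 -1 -3 3 -9 -2 -13 -5 -10
(after j=6) a = -12 -11 0 -1 -3 3 -9 -2 -13 -5 -10

-12 -11 0 -1 -3 3 -9 -2 -13 -5 -10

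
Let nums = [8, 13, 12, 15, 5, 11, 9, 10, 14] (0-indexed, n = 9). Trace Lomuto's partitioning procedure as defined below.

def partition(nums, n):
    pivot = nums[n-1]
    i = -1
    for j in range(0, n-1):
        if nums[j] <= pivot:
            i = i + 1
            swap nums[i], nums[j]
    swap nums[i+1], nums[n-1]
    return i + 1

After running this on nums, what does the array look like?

pivot=14, i=-1
j=0: 8≤14, i=0, swap(0,0) ⇒ [8, 13, 12, 15, 5, 11, 9, 10, 14]
j=1: 13≤14, i=1, swap(1,1) ⇒ [8, 13, 12, 15, 5, 11, 9, 10, 14]
j=2: 12≤14, i=2, swap(2,2) ⇒ [8, 13, 12, 15, 5, 11, 9, 10, 14]
j=3: 15>14, skip
j=4: 5≤14, i=3, swap(3,4) ⇒ [8, 13, 12, 5, 15, 11, 9, 10, 14]
j=5: 11≤14, i=4, swap(4,5) ⇒ [8, 13, 12, 5, 11, 15, 9, 10, 14]
j=6: 9≤14, i=5, swap(5,6) ⇒ [8, 13, 12, 5, 11, 9, 15, 10, 14]
j=7: 10≤14, i=6, swap(6,7) ⇒ [8, 13, 12, 5, 11, 9, 10, 15, 14]
swap(7,8) ⇒ [8, 13, 12, 5, 11, 9, 10, 14, 15]; return 7

[8, 13, 12, 5, 11, 9, 10, 14, 15]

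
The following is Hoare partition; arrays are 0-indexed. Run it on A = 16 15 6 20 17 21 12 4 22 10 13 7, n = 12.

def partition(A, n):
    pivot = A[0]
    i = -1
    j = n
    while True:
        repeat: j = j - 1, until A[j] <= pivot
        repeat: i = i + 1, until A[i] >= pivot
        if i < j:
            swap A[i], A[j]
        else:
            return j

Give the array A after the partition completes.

pivot = A[0] = 16; i = -1, j = 12
j→11 (A[11]=7≤16), i→0 (A[0]=16≥16); i<j, swap → 7 15 6 20 17 21 12 4 22 10 13 16
j→10 (A[10]=13≤16), i→3 (A[3]=20≥16); i<j, swap → 7 15 6 13 17 21 12 4 22 10 20 16
j→9 (A[9]=10≤16), i→4 (A[4]=17≥16); i<j, swap → 7 15 6 13 10 21 12 4 22 17 20 16
j→7 (A[7]=4≤16), i→5 (A[5]=21≥16); i<j, swap → 7 15 6 13 10 4 12 21 22 17 20 16
j→6, i→7; i≥j, return j=6. A = 7 15 6 13 10 4 12 21 22 17 20 16

7 15 6 13 10 4 12 21 22 17 20 16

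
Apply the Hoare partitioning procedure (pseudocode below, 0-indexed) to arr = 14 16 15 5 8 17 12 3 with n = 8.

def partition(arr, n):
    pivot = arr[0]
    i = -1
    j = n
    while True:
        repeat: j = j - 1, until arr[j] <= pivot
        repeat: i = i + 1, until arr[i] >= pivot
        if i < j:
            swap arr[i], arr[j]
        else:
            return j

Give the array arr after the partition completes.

3 12 8 5 15 17 16 14

pivot = arr[0] = 14; i = -1, j = 8
j→7 (arr[7]=3≤14), i→0 (arr[0]=14≥14); i<j, swap → 3 16 15 5 8 17 12 14
j→6 (arr[6]=12≤14), i→1 (arr[1]=16≥14); i<j, swap → 3 12 15 5 8 17 16 14
j→4 (arr[4]=8≤14), i→2 (arr[2]=15≥14); i<j, swap → 3 12 8 5 15 17 16 14
j→3, i→4; i≥j, return j=3. arr = 3 12 8 5 15 17 16 14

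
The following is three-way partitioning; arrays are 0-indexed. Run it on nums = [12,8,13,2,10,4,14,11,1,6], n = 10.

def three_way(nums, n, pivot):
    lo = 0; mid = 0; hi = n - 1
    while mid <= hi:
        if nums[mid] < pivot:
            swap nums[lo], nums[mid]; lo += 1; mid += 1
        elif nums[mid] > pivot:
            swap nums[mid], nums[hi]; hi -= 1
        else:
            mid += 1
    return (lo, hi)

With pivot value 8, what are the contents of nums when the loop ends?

[6,1,2,4,8,14,11,10,13,12]

lo=0 mid=0 hi=9
12>8: swap(0,9), hi=8 ⇒ [6,8,13,2,10,4,14,11,1,12]
6<8: swap(0,0), lo=1 mid=1 ⇒ [6,8,13,2,10,4,14,11,1,12]
8=8: mid=2
13>8: swap(2,8), hi=7 ⇒ [6,8,1,2,10,4,14,11,13,12]
1<8: swap(1,2), lo=2 mid=3 ⇒ [6,1,8,2,10,4,14,11,13,12]
2<8: swap(2,3), lo=3 mid=4 ⇒ [6,1,2,8,10,4,14,11,13,12]
10>8: swap(4,7), hi=6 ⇒ [6,1,2,8,11,4,14,10,13,12]
11>8: swap(4,6), hi=5 ⇒ [6,1,2,8,14,4,11,10,13,12]
14>8: swap(4,5), hi=4 ⇒ [6,1,2,8,4,14,11,10,13,12]
4<8: swap(3,4), lo=4 mid=5 ⇒ [6,1,2,4,8,14,11,10,13,12]
done. lo=4 hi=4; nums=[6,1,2,4,8,14,11,10,13,12]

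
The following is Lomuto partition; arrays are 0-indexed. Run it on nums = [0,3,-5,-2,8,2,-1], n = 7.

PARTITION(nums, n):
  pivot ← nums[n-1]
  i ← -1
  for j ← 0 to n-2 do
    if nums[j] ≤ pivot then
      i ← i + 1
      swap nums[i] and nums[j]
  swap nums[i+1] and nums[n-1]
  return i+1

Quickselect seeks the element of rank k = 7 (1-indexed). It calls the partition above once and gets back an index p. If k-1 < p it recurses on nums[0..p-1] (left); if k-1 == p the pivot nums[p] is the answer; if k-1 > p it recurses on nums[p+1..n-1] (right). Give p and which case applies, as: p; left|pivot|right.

2; right

pivot=-1, i=-1
j=0: 0>-1, skip
j=1: 3>-1, skip
j=2: -5≤-1, i=0, swap(0,2) ⇒ [-5,3,0,-2,8,2,-1]
j=3: -2≤-1, i=1, swap(1,3) ⇒ [-5,-2,0,3,8,2,-1]
j=4: 8>-1, skip
j=5: 2>-1, skip
swap(2,6) ⇒ [-5,-2,-1,3,8,2,0]; return 2
p = 2; k-1 = 6 > 2 ⇒ right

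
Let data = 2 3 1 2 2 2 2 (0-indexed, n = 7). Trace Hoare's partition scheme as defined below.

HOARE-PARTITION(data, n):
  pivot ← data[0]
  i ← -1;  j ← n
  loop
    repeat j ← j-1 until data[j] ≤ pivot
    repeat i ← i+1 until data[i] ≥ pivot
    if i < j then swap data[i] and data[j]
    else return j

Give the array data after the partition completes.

pivot = data[0] = 2; i = -1, j = 7
j→6 (data[6]=2≤2), i→0 (data[0]=2≥2); i<j, swap → 2 3 1 2 2 2 2
j→5 (data[5]=2≤2), i→1 (data[1]=3≥2); i<j, swap → 2 2 1 2 2 3 2
j→4 (data[4]=2≤2), i→3 (data[3]=2≥2); i<j, swap → 2 2 1 2 2 3 2
j→3, i→4; i≥j, return j=3. data = 2 2 1 2 2 3 2

2 2 1 2 2 3 2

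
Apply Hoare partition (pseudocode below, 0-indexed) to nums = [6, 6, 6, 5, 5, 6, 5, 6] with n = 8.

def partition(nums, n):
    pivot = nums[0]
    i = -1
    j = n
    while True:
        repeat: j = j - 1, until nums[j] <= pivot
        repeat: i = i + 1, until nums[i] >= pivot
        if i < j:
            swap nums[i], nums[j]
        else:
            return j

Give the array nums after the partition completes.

[6, 5, 6, 5, 5, 6, 6, 6]

pivot = nums[0] = 6; i = -1, j = 8
j→7 (nums[7]=6≤6), i→0 (nums[0]=6≥6); i<j, swap → [6, 6, 6, 5, 5, 6, 5, 6]
j→6 (nums[6]=5≤6), i→1 (nums[1]=6≥6); i<j, swap → [6, 5, 6, 5, 5, 6, 6, 6]
j→5 (nums[5]=6≤6), i→2 (nums[2]=6≥6); i<j, swap → [6, 5, 6, 5, 5, 6, 6, 6]
j→4, i→5; i≥j, return j=4. nums = [6, 5, 6, 5, 5, 6, 6, 6]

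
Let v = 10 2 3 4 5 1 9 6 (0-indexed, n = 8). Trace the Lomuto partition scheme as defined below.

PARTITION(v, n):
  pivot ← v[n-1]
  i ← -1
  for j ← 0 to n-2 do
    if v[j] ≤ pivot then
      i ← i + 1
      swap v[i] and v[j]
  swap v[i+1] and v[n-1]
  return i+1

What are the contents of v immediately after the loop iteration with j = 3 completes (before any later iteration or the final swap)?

2 3 4 10 5 1 9 6

pivot = v[7] = 6; i = -1
j=0: v[0]=10 > 6 → no swap
j=1: v[1]=2 ≤ 6 → i=0, swap v[0],v[1] → 2 10 3 4 5 1 9 6
j=2: v[2]=3 ≤ 6 → i=1, swap v[1],v[2] → 2 3 10 4 5 1 9 6
j=3: v[3]=4 ≤ 6 → i=2, swap v[2],v[3] → 2 3 4 10 5 1 9 6
(after j=3) v = 2 3 4 10 5 1 9 6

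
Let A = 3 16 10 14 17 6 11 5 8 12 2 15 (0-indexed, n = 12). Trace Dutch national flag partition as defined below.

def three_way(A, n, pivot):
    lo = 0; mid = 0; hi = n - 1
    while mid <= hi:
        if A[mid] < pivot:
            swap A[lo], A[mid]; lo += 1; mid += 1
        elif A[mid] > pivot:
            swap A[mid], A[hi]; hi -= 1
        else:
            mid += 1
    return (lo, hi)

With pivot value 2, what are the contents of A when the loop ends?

2 10 14 17 6 11 5 8 12 16 15 3

pivot = 2; lo=0, mid=0, hi=11
A[mid]=3>2: swap A[0],A[11]; hi=10 → 15 16 10 14 17 6 11 5 8 12 2 3
A[mid]=15>2: swap A[0],A[10]; hi=9 → 2 16 10 14 17 6 11 5 8 12 15 3
A[mid]=2=2: mid=1
A[mid]=16>2: swap A[1],A[9]; hi=8 → 2 12 10 14 17 6 11 5 8 16 15 3
A[mid]=12>2: swap A[1],A[8]; hi=7 → 2 8 10 14 17 6 11 5 12 16 15 3
A[mid]=8>2: swap A[1],A[7]; hi=6 → 2 5 10 14 17 6 11 8 12 16 15 3
A[mid]=5>2: swap A[1],A[6]; hi=5 → 2 11 10 14 17 6 5 8 12 16 15 3
A[mid]=11>2: swap A[1],A[5]; hi=4 → 2 6 10 14 17 11 5 8 12 16 15 3
A[mid]=6>2: swap A[1],A[4]; hi=3 → 2 17 10 14 6 11 5 8 12 16 15 3
A[mid]=17>2: swap A[1],A[3]; hi=2 → 2 14 10 17 6 11 5 8 12 16 15 3
A[mid]=14>2: swap A[1],A[2]; hi=1 → 2 10 14 17 6 11 5 8 12 16 15 3
A[mid]=10>2: swap A[1],A[1]; hi=0 → 2 10 14 17 6 11 5 8 12 16 15 3
end: lo=0, hi=0; A = 2 10 14 17 6 11 5 8 12 16 15 3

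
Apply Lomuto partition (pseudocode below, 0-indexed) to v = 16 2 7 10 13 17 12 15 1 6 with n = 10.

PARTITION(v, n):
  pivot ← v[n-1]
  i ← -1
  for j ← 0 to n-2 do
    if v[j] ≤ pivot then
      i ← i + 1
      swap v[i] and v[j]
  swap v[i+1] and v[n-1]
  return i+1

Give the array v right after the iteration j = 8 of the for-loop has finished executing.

pivot = v[9] = 6; i = -1
j=0: v[0]=16 > 6 → no swap
j=1: v[1]=2 ≤ 6 → i=0, swap v[0],v[1] → 2 16 7 10 13 17 12 15 1 6
j=2: v[2]=7 > 6 → no swap
j=3: v[3]=10 > 6 → no swap
j=4: v[4]=13 > 6 → no swap
j=5: v[5]=17 > 6 → no swap
j=6: v[6]=12 > 6 → no swap
j=7: v[7]=15 > 6 → no swap
j=8: v[8]=1 ≤ 6 → i=1, swap v[1],v[8] → 2 1 7 10 13 17 12 15 16 6
(after j=8) v = 2 1 7 10 13 17 12 15 16 6

2 1 7 10 13 17 12 15 16 6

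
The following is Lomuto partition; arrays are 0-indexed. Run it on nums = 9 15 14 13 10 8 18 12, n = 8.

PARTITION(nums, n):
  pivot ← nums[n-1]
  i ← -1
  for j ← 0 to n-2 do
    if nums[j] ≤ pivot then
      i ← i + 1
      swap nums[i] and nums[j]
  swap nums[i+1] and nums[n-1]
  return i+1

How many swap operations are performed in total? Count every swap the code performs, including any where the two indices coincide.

4

pivot=12, i=-1
j=0: 9≤12, i=0, swap(0,0) ⇒ 9 15 14 13 10 8 18 12
j=1: 15>12, skip
j=2: 14>12, skip
j=3: 13>12, skip
j=4: 10≤12, i=1, swap(1,4) ⇒ 9 10 14 13 15 8 18 12
j=5: 8≤12, i=2, swap(2,5) ⇒ 9 10 8 13 15 14 18 12
j=6: 18>12, skip
swap(3,7) ⇒ 9 10 8 12 15 14 18 13; return 3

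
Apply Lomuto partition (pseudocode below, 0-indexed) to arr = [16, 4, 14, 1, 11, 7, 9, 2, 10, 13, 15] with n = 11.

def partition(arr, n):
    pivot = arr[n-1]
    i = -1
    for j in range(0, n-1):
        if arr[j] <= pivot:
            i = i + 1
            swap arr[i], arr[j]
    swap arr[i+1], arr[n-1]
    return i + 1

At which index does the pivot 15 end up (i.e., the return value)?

pivot = arr[10] = 15; i = -1
j=0: arr[0]=16 > 15 → no swap
j=1: arr[1]=4 ≤ 15 → i=0, swap arr[0],arr[1] → [4, 16, 14, 1, 11, 7, 9, 2, 10, 13, 15]
j=2: arr[2]=14 ≤ 15 → i=1, swap arr[1],arr[2] → [4, 14, 16, 1, 11, 7, 9, 2, 10, 13, 15]
j=3: arr[3]=1 ≤ 15 → i=2, swap arr[2],arr[3] → [4, 14, 1, 16, 11, 7, 9, 2, 10, 13, 15]
j=4: arr[4]=11 ≤ 15 → i=3, swap arr[3],arr[4] → [4, 14, 1, 11, 16, 7, 9, 2, 10, 13, 15]
j=5: arr[5]=7 ≤ 15 → i=4, swap arr[4],arr[5] → [4, 14, 1, 11, 7, 16, 9, 2, 10, 13, 15]
j=6: arr[6]=9 ≤ 15 → i=5, swap arr[5],arr[6] → [4, 14, 1, 11, 7, 9, 16, 2, 10, 13, 15]
j=7: arr[7]=2 ≤ 15 → i=6, swap arr[6],arr[7] → [4, 14, 1, 11, 7, 9, 2, 16, 10, 13, 15]
j=8: arr[8]=10 ≤ 15 → i=7, swap arr[7],arr[8] → [4, 14, 1, 11, 7, 9, 2, 10, 16, 13, 15]
j=9: arr[9]=13 ≤ 15 → i=8, swap arr[8],arr[9] → [4, 14, 1, 11, 7, 9, 2, 10, 13, 16, 15]
final swap arr[9],arr[10] → [4, 14, 1, 11, 7, 9, 2, 10, 13, 15, 16]; return 9

9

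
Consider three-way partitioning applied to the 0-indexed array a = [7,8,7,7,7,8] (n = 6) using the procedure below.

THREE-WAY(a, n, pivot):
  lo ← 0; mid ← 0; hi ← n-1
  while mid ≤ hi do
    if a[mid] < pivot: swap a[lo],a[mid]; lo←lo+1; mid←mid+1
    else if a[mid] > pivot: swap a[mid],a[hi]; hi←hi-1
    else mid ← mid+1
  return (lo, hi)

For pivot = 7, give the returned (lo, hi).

(0, 3)

lo=0 mid=0 hi=5
7=7: mid=1
8>7: swap(1,5), hi=4 ⇒ [7,8,7,7,7,8]
8>7: swap(1,4), hi=3 ⇒ [7,7,7,7,8,8]
7=7: mid=2
7=7: mid=3
7=7: mid=4
done. lo=0 hi=3; a=[7,7,7,7,8,8]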